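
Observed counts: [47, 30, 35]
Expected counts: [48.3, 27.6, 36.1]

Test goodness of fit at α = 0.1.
Chi-square goodness of fit test:
H₀: observed counts match expected distribution
H₁: observed counts differ from expected distribution
df = k - 1 = 2
χ² = Σ(O - E)²/E
   = (47 - 48.3)²/48.3 + (30 - 27.6)²/27.6 + (35 - 36.1)²/36.1
   = 0.035 + 0.209 + 0.034
   = 0.28
p-value = 0.8706

Since p-value > α = 0.1, we fail to reject H₀.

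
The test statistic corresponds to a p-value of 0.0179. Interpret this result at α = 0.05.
Since p = 0.0179 < α = 0.05, reject H₀.
There is sufficient evidence to reject the null hypothesis; the result is statistically significant at the 0.05 level.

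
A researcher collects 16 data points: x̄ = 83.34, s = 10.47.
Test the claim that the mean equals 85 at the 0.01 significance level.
One-sample t-test:
H₀: μ = 85
H₁: μ ≠ 85
df = n - 1 = 15
t = (x̄ - μ₀) / (s/√n) = (83.34 - 85) / (10.47/√16) = -0.634
p-value = 0.5355

Since p-value > α = 0.01, we fail to reject H₀.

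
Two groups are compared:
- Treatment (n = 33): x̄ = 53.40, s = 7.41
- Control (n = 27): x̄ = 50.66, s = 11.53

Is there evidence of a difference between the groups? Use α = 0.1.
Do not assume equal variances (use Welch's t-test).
Welch's two-sample t-test:
H₀: μ₁ = μ₂
H₁: μ₁ ≠ μ₂
s₁²/n₁ = 7.41²/33 = 1.6639,  s₂²/n₂ = 11.53²/27 = 4.9237
SE = √(s₁²/n₁ + s₂²/n₂) = √(1.6639 + 4.9237) = 2.5666
df (Welch-Satterthwaite) = (s₁²/n₁ + s₂²/n₂)² / [(s₁²/n₁)²/(n₁-1) + (s₂²/n₂)²/(n₂-1)] ≈ 42.59
t = (x̄₁ - x̄₂) / SE = (53.40 - 50.66) / 2.5666 = 2.74 / 2.5666 = 1.068
p-value = 0.2917

Since p-value > α = 0.1, we fail to reject H₀.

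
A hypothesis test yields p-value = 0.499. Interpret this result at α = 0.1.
Since p = 0.499 > α = 0.1, fail to reject H₀.
There is insufficient evidence to reject the null hypothesis; the result is not statistically significant at the 0.1 level.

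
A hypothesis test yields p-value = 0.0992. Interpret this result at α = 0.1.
Since p = 0.0992 < α = 0.1, reject H₀.
There is sufficient evidence to reject the null hypothesis; the result is statistically significant at the 0.1 level.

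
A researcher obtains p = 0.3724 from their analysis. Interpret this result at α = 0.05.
Since p = 0.3724 > α = 0.05, fail to reject H₀.
There is insufficient evidence to reject the null hypothesis; the result is not statistically significant at the 0.05 level.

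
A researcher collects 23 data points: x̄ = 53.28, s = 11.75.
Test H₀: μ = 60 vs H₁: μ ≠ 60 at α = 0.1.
One-sample t-test:
H₀: μ = 60
H₁: μ ≠ 60
df = n - 1 = 22
t = (x̄ - μ₀) / (s/√n) = (53.28 - 60) / (11.75/√23) = -2.743
p-value = 0.0119

Since p-value < α = 0.1, we reject H₀.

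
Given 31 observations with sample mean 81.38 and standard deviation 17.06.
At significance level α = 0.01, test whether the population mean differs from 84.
One-sample t-test:
H₀: μ = 84
H₁: μ ≠ 84
df = n - 1 = 30
t = (x̄ - μ₀) / (s/√n) = (81.38 - 84) / (17.06/√31) = -0.855
p-value = 0.3993

Since p-value > α = 0.01, we fail to reject H₀.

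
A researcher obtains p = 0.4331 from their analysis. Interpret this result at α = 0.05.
Since p = 0.4331 > α = 0.05, fail to reject H₀.
There is insufficient evidence to reject the null hypothesis; the result is not statistically significant at the 0.05 level.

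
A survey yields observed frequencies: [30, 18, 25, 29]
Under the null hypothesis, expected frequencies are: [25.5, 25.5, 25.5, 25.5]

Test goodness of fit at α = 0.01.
Chi-square goodness of fit test:
H₀: observed counts match expected distribution
H₁: observed counts differ from expected distribution
df = k - 1 = 3
χ² = Σ(O - E)²/E
   = (30 - 25.5)²/25.5 + (18 - 25.5)²/25.5 + (25 - 25.5)²/25.5 + (29 - 25.5)²/25.5
   = 0.794 + 2.206 + 0.010 + 0.480
   = 3.49
p-value = 0.3220

Since p-value > α = 0.01, we fail to reject H₀.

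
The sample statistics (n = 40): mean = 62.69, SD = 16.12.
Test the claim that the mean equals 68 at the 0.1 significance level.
One-sample t-test:
H₀: μ = 68
H₁: μ ≠ 68
df = n - 1 = 39
t = (x̄ - μ₀) / (s/√n) = (62.69 - 68) / (16.12/√40) = -2.083
p-value = 0.0438

Since p-value < α = 0.1, we reject H₀.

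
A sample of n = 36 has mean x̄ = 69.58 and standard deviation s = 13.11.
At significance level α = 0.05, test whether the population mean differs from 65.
One-sample t-test:
H₀: μ = 65
H₁: μ ≠ 65
df = n - 1 = 35
t = (x̄ - μ₀) / (s/√n) = (69.58 - 65) / (13.11/√36) = 2.096
p-value = 0.0434

Since p-value < α = 0.05, we reject H₀.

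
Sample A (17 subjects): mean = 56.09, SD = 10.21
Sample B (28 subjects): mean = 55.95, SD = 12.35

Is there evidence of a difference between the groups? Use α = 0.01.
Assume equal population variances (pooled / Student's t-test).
Student's two-sample t-test (equal variances):
H₀: μ₁ = μ₂
H₁: μ₁ ≠ μ₂
df = n₁ + n₂ - 2 = 43
Pooled variance s_p² = [(n₁-1)s₁² + (n₂-1)s₂²] / (n₁ + n₂ - 2) = [(16)(10.21²) + (27)(12.35²)] / 43 = 134.5584
SE = √(s_p²(1/n₁ + 1/n₂)) = √(134.5584 × (1/17 + 1/28)) = 3.5666
t = (x̄₁ - x̄₂) / SE = (56.09 - 55.95) / 3.5666 = 0.14 / 3.5666 = 0.039
p-value = 0.9689

Since p-value > α = 0.01, we fail to reject H₀.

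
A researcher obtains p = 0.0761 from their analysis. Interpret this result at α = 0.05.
Since p = 0.0761 > α = 0.05, fail to reject H₀.
There is insufficient evidence to reject the null hypothesis; the result is not statistically significant at the 0.05 level.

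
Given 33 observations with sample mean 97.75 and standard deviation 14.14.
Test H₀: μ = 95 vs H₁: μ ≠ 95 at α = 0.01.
One-sample t-test:
H₀: μ = 95
H₁: μ ≠ 95
df = n - 1 = 32
t = (x̄ - μ₀) / (s/√n) = (97.75 - 95) / (14.14/√33) = 1.117
p-value = 0.2722

Since p-value > α = 0.01, we fail to reject H₀.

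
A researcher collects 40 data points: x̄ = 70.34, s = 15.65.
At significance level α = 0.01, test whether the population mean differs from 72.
One-sample t-test:
H₀: μ = 72
H₁: μ ≠ 72
df = n - 1 = 39
t = (x̄ - μ₀) / (s/√n) = (70.34 - 72) / (15.65/√40) = -0.671
p-value = 0.5063

Since p-value > α = 0.01, we fail to reject H₀.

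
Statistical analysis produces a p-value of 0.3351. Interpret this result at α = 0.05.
Since p = 0.3351 > α = 0.05, fail to reject H₀.
There is insufficient evidence to reject the null hypothesis; the result is not statistically significant at the 0.05 level.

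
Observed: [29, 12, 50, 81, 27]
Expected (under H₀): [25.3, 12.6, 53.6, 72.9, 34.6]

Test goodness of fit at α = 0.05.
Chi-square goodness of fit test:
H₀: observed counts match expected distribution
H₁: observed counts differ from expected distribution
df = k - 1 = 4
χ² = Σ(O - E)²/E
   = (29 - 25.3)²/25.3 + (12 - 12.6)²/12.6 + (50 - 53.6)²/53.6 + (81 - 72.9)²/72.9 + (27 - 34.6)²/34.6
   = 0.541 + 0.029 + 0.242 + 0.900 + 1.669
   = 3.38
p-value = 0.4962

Since p-value > α = 0.05, we fail to reject H₀.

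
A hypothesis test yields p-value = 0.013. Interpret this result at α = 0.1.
Since p = 0.013 < α = 0.1, reject H₀.
There is sufficient evidence to reject the null hypothesis; the result is statistically significant at the 0.1 level.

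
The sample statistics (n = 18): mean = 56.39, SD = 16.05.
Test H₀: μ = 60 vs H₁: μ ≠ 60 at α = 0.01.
One-sample t-test:
H₀: μ = 60
H₁: μ ≠ 60
df = n - 1 = 17
t = (x̄ - μ₀) / (s/√n) = (56.39 - 60) / (16.05/√18) = -0.954
p-value = 0.3533

Since p-value > α = 0.01, we fail to reject H₀.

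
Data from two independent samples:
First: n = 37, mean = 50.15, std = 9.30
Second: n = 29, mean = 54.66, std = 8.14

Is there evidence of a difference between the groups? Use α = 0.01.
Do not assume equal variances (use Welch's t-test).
Welch's two-sample t-test:
H₀: μ₁ = μ₂
H₁: μ₁ ≠ μ₂
s₁²/n₁ = 9.30²/37 = 2.3376,  s₂²/n₂ = 8.14²/29 = 2.2848
SE = √(s₁²/n₁ + s₂²/n₂) = √(2.3376 + 2.2848) = 2.1500
df (Welch-Satterthwaite) = (s₁²/n₁ + s₂²/n₂)² / [(s₁²/n₁)²/(n₁-1) + (s₂²/n₂)²/(n₂-1)] ≈ 63.17
t = (x̄₁ - x̄₂) / SE = (50.15 - 54.66) / 2.1500 = -4.51 / 2.1500 = -2.098
p-value = 0.0399

Since p-value > α = 0.01, we fail to reject H₀.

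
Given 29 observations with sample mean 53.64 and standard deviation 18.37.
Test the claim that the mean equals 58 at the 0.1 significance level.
One-sample t-test:
H₀: μ = 58
H₁: μ ≠ 58
df = n - 1 = 28
t = (x̄ - μ₀) / (s/√n) = (53.64 - 58) / (18.37/√29) = -1.278
p-value = 0.2117

Since p-value > α = 0.1, we fail to reject H₀.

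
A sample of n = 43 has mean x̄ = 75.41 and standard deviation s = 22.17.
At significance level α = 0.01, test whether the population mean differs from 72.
One-sample t-test:
H₀: μ = 72
H₁: μ ≠ 72
df = n - 1 = 42
t = (x̄ - μ₀) / (s/√n) = (75.41 - 72) / (22.17/√43) = 1.009
p-value = 0.3189

Since p-value > α = 0.01, we fail to reject H₀.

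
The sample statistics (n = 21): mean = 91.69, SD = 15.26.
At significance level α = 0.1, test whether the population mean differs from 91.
One-sample t-test:
H₀: μ = 91
H₁: μ ≠ 91
df = n - 1 = 20
t = (x̄ - μ₀) / (s/√n) = (91.69 - 91) / (15.26/√21) = 0.207
p-value = 0.8379

Since p-value > α = 0.1, we fail to reject H₀.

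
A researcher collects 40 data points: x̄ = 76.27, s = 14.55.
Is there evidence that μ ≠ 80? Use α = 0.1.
One-sample t-test:
H₀: μ = 80
H₁: μ ≠ 80
df = n - 1 = 39
t = (x̄ - μ₀) / (s/√n) = (76.27 - 80) / (14.55/√40) = -1.621
p-value = 0.1130

Since p-value > α = 0.1, we fail to reject H₀.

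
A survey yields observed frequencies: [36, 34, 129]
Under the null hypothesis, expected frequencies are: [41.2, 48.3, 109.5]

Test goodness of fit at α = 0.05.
Chi-square goodness of fit test:
H₀: observed counts match expected distribution
H₁: observed counts differ from expected distribution
df = k - 1 = 2
χ² = Σ(O - E)²/E
   = (36 - 41.2)²/41.2 + (34 - 48.3)²/48.3 + (129 - 109.5)²/109.5
   = 0.656 + 4.234 + 3.473
   = 8.36
p-value = 0.0153

Since p-value < α = 0.05, we reject H₀.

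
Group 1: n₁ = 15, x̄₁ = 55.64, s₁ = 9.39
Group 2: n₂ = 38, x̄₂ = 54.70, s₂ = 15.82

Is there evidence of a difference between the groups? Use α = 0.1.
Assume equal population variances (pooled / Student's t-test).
Student's two-sample t-test (equal variances):
H₀: μ₁ = μ₂
H₁: μ₁ ≠ μ₂
df = n₁ + n₂ - 2 = 51
Pooled variance s_p² = [(n₁-1)s₁² + (n₂-1)s₂²] / (n₁ + n₂ - 2) = [(14)(9.39²) + (37)(15.82²)] / 51 = 205.7743
SE = √(s_p²(1/n₁ + 1/n₂)) = √(205.7743 × (1/15 + 1/38)) = 4.3742
t = (x̄₁ - x̄₂) / SE = (55.64 - 54.70) / 4.3742 = 0.94 / 4.3742 = 0.215
p-value = 0.8307

Since p-value > α = 0.1, we fail to reject H₀.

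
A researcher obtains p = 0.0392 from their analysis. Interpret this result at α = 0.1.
Since p = 0.0392 < α = 0.1, reject H₀.
There is sufficient evidence to reject the null hypothesis; the result is statistically significant at the 0.1 level.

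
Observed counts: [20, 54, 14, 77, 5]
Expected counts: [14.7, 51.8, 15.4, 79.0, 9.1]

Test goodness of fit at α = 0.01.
Chi-square goodness of fit test:
H₀: observed counts match expected distribution
H₁: observed counts differ from expected distribution
df = k - 1 = 4
χ² = Σ(O - E)²/E
   = (20 - 14.7)²/14.7 + (54 - 51.8)²/51.8 + (14 - 15.4)²/15.4 + (77 - 79.0)²/79.0 + (5 - 9.1)²/9.1
   = 1.911 + 0.093 + 0.127 + 0.051 + 1.847
   = 4.03
p-value = 0.4020

Since p-value > α = 0.01, we fail to reject H₀.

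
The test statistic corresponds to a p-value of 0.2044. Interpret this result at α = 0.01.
Since p = 0.2044 > α = 0.01, fail to reject H₀.
There is insufficient evidence to reject the null hypothesis; the result is not statistically significant at the 0.01 level.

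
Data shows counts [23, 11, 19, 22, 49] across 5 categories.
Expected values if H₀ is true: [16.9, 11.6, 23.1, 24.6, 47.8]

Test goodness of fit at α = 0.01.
Chi-square goodness of fit test:
H₀: observed counts match expected distribution
H₁: observed counts differ from expected distribution
df = k - 1 = 4
χ² = Σ(O - E)²/E
   = (23 - 16.9)²/16.9 + (11 - 11.6)²/11.6 + (19 - 23.1)²/23.1 + (22 - 24.6)²/24.6 + (49 - 47.8)²/47.8
   = 2.202 + 0.031 + 0.728 + 0.275 + 0.030
   = 3.27
p-value = 0.5144

Since p-value > α = 0.01, we fail to reject H₀.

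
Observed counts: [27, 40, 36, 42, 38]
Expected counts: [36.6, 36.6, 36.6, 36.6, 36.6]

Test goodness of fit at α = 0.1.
Chi-square goodness of fit test:
H₀: observed counts match expected distribution
H₁: observed counts differ from expected distribution
df = k - 1 = 4
χ² = Σ(O - E)²/E
   = (27 - 36.6)²/36.6 + (40 - 36.6)²/36.6 + (36 - 36.6)²/36.6 + (42 - 36.6)²/36.6 + (38 - 36.6)²/36.6
   = 2.518 + 0.316 + 0.010 + 0.797 + 0.054
   = 3.69
p-value = 0.4490

Since p-value > α = 0.1, we fail to reject H₀.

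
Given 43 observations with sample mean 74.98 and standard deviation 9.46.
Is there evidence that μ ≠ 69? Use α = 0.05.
One-sample t-test:
H₀: μ = 69
H₁: μ ≠ 69
df = n - 1 = 42
t = (x̄ - μ₀) / (s/√n) = (74.98 - 69) / (9.46/√43) = 4.145
p-value = 0.0002

Since p-value < α = 0.05, we reject H₀.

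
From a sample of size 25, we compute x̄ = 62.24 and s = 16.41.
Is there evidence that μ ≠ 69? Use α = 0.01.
One-sample t-test:
H₀: μ = 69
H₁: μ ≠ 69
df = n - 1 = 24
t = (x̄ - μ₀) / (s/√n) = (62.24 - 69) / (16.41/√25) = -2.060
p-value = 0.0504

Since p-value > α = 0.01, we fail to reject H₀.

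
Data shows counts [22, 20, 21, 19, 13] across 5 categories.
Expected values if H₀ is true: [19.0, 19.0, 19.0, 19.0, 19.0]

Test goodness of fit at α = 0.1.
Chi-square goodness of fit test:
H₀: observed counts match expected distribution
H₁: observed counts differ from expected distribution
df = k - 1 = 4
χ² = Σ(O - E)²/E
   = (22 - 19.0)²/19.0 + (20 - 19.0)²/19.0 + (21 - 19.0)²/19.0 + (19 - 19.0)²/19.0 + (13 - 19.0)²/19.0
   = 0.474 + 0.053 + 0.211 + 0.000 + 1.895
   = 2.63
p-value = 0.6212

Since p-value > α = 0.1, we fail to reject H₀.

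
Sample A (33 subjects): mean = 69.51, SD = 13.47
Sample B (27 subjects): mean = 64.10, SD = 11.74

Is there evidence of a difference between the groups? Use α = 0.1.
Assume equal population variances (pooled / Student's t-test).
Student's two-sample t-test (equal variances):
H₀: μ₁ = μ₂
H₁: μ₁ ≠ μ₂
df = n₁ + n₂ - 2 = 58
Pooled variance s_p² = [(n₁-1)s₁² + (n₂-1)s₂²] / (n₁ + n₂ - 2) = [(32)(13.47²) + (26)(11.74²)] / 58 = 161.8901
SE = √(s_p²(1/n₁ + 1/n₂)) = √(161.8901 × (1/33 + 1/27)) = 3.3018
t = (x̄₁ - x̄₂) / SE = (69.51 - 64.10) / 3.3018 = 5.41 / 3.3018 = 1.639
p-value = 0.1067

Since p-value > α = 0.1, we fail to reject H₀.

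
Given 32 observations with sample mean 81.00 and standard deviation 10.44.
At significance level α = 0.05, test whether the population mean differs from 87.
One-sample t-test:
H₀: μ = 87
H₁: μ ≠ 87
df = n - 1 = 31
t = (x̄ - μ₀) / (s/√n) = (81.00 - 87) / (10.44/√32) = -3.251
p-value = 0.0028

Since p-value < α = 0.05, we reject H₀.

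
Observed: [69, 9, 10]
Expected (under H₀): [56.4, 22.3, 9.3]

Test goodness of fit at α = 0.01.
Chi-square goodness of fit test:
H₀: observed counts match expected distribution
H₁: observed counts differ from expected distribution
df = k - 1 = 2
χ² = Σ(O - E)²/E
   = (69 - 56.4)²/56.4 + (9 - 22.3)²/22.3 + (10 - 9.3)²/9.3
   = 2.815 + 7.932 + 0.053
   = 10.80
p-value = 0.0045

Since p-value < α = 0.01, we reject H₀.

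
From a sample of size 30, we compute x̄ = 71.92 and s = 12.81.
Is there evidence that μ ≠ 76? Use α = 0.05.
One-sample t-test:
H₀: μ = 76
H₁: μ ≠ 76
df = n - 1 = 29
t = (x̄ - μ₀) / (s/√n) = (71.92 - 76) / (12.81/√30) = -1.745
p-value = 0.0917

Since p-value > α = 0.05, we fail to reject H₀.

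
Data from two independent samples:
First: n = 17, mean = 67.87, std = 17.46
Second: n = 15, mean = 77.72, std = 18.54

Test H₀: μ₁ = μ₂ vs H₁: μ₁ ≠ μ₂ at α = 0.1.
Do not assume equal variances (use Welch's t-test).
Welch's two-sample t-test:
H₀: μ₁ = μ₂
H₁: μ₁ ≠ μ₂
s₁²/n₁ = 17.46²/17 = 17.9324,  s₂²/n₂ = 18.54²/15 = 22.9154
SE = √(s₁²/n₁ + s₂²/n₂) = √(17.9324 + 22.9154) = 6.3912
df (Welch-Satterthwaite) = (s₁²/n₁ + s₂²/n₂)² / [(s₁²/n₁)²/(n₁-1) + (s₂²/n₂)²/(n₂-1)] ≈ 28.96
t = (x̄₁ - x̄₂) / SE = (67.87 - 77.72) / 6.3912 = -9.85 / 6.3912 = -1.541
p-value = 0.1341

Since p-value > α = 0.1, we fail to reject H₀.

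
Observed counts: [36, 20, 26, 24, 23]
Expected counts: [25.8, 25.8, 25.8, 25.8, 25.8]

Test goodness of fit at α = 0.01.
Chi-square goodness of fit test:
H₀: observed counts match expected distribution
H₁: observed counts differ from expected distribution
df = k - 1 = 4
χ² = Σ(O - E)²/E
   = (36 - 25.8)²/25.8 + (20 - 25.8)²/25.8 + (26 - 25.8)²/25.8 + (24 - 25.8)²/25.8 + (23 - 25.8)²/25.8
   = 4.033 + 1.304 + 0.002 + 0.126 + 0.304
   = 5.77
p-value = 0.2172

Since p-value > α = 0.01, we fail to reject H₀.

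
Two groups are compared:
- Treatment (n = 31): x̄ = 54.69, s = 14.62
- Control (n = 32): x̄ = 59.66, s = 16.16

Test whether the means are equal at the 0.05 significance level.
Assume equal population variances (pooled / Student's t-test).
Student's two-sample t-test (equal variances):
H₀: μ₁ = μ₂
H₁: μ₁ ≠ μ₂
df = n₁ + n₂ - 2 = 61
Pooled variance s_p² = [(n₁-1)s₁² + (n₂-1)s₂²] / (n₁ + n₂ - 2) = [(30)(14.62²) + (31)(16.16²)] / 61 = 237.8335
SE = √(s_p²(1/n₁ + 1/n₂)) = √(237.8335 × (1/31 + 1/32)) = 3.8864
t = (x̄₁ - x̄₂) / SE = (54.69 - 59.66) / 3.8864 = -4.97 / 3.8864 = -1.279
p-value = 0.2058

Since p-value > α = 0.05, we fail to reject H₀.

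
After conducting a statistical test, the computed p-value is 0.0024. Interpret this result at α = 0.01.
Since p = 0.0024 < α = 0.01, reject H₀.
There is sufficient evidence to reject the null hypothesis; the result is statistically significant at the 0.01 level.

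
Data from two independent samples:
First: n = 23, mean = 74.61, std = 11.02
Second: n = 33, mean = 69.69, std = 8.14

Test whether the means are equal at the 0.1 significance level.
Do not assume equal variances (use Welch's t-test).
Welch's two-sample t-test:
H₀: μ₁ = μ₂
H₁: μ₁ ≠ μ₂
s₁²/n₁ = 11.02²/23 = 5.2800,  s₂²/n₂ = 8.14²/33 = 2.0079
SE = √(s₁²/n₁ + s₂²/n₂) = √(5.2800 + 2.0079) = 2.6996
df (Welch-Satterthwaite) = (s₁²/n₁ + s₂²/n₂)² / [(s₁²/n₁)²/(n₁-1) + (s₂²/n₂)²/(n₂-1)] ≈ 38.12
t = (x̄₁ - x̄₂) / SE = (74.61 - 69.69) / 2.6996 = 4.92 / 2.6996 = 1.822
p-value = 0.0762

Since p-value < α = 0.1, we reject H₀.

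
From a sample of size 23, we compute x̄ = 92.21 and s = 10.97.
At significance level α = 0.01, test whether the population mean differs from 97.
One-sample t-test:
H₀: μ = 97
H₁: μ ≠ 97
df = n - 1 = 22
t = (x̄ - μ₀) / (s/√n) = (92.21 - 97) / (10.97/√23) = -2.094
p-value = 0.0480

Since p-value > α = 0.01, we fail to reject H₀.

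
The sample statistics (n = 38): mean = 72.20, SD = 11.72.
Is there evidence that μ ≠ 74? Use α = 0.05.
One-sample t-test:
H₀: μ = 74
H₁: μ ≠ 74
df = n - 1 = 37
t = (x̄ - μ₀) / (s/√n) = (72.20 - 74) / (11.72/√38) = -0.947
p-value = 0.3499

Since p-value > α = 0.05, we fail to reject H₀.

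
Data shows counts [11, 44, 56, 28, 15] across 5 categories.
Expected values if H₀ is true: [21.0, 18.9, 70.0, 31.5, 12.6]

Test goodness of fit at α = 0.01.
Chi-square goodness of fit test:
H₀: observed counts match expected distribution
H₁: observed counts differ from expected distribution
df = k - 1 = 4
χ² = Σ(O - E)²/E
   = (11 - 21.0)²/21.0 + (44 - 18.9)²/18.9 + (56 - 70.0)²/70.0 + (28 - 31.5)²/31.5 + (15 - 12.6)²/12.6
   = 4.762 + 33.334 + 2.800 + 0.389 + 0.457
   = 41.74
p-value < 0.0001

Since p-value < α = 0.01, we reject H₀.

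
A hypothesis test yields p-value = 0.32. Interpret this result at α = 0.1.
Since p = 0.32 > α = 0.1, fail to reject H₀.
There is insufficient evidence to reject the null hypothesis; the result is not statistically significant at the 0.1 level.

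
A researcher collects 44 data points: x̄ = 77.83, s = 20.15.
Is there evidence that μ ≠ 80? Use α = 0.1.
One-sample t-test:
H₀: μ = 80
H₁: μ ≠ 80
df = n - 1 = 43
t = (x̄ - μ₀) / (s/√n) = (77.83 - 80) / (20.15/√44) = -0.714
p-value = 0.4789

Since p-value > α = 0.1, we fail to reject H₀.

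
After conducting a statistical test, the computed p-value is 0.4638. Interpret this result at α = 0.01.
Since p = 0.4638 > α = 0.01, fail to reject H₀.
There is insufficient evidence to reject the null hypothesis; the result is not statistically significant at the 0.01 level.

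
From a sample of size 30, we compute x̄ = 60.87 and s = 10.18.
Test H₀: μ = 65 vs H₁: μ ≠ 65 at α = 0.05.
One-sample t-test:
H₀: μ = 65
H₁: μ ≠ 65
df = n - 1 = 29
t = (x̄ - μ₀) / (s/√n) = (60.87 - 65) / (10.18/√30) = -2.222
p-value = 0.0342

Since p-value < α = 0.05, we reject H₀.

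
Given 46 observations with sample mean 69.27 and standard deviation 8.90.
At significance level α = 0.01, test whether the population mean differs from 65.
One-sample t-test:
H₀: μ = 65
H₁: μ ≠ 65
df = n - 1 = 45
t = (x̄ - μ₀) / (s/√n) = (69.27 - 65) / (8.90/√46) = 3.254
p-value = 0.0022

Since p-value < α = 0.01, we reject H₀.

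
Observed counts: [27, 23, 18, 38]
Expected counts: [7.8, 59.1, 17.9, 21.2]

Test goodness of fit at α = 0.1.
Chi-square goodness of fit test:
H₀: observed counts match expected distribution
H₁: observed counts differ from expected distribution
df = k - 1 = 3
χ² = Σ(O - E)²/E
   = (27 - 7.8)²/7.8 + (23 - 59.1)²/59.1 + (18 - 17.9)²/17.9 + (38 - 21.2)²/21.2
   = 47.262 + 22.051 + 0.001 + 13.313
   = 82.63
p-value < 0.0001

Since p-value < α = 0.1, we reject H₀.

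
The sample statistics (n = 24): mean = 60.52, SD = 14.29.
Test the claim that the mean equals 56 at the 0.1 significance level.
One-sample t-test:
H₀: μ = 56
H₁: μ ≠ 56
df = n - 1 = 23
t = (x̄ - μ₀) / (s/√n) = (60.52 - 56) / (14.29/√24) = 1.550
p-value = 0.1349

Since p-value > α = 0.1, we fail to reject H₀.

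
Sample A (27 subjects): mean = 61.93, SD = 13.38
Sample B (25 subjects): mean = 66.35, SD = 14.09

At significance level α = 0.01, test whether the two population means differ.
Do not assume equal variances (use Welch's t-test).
Welch's two-sample t-test:
H₀: μ₁ = μ₂
H₁: μ₁ ≠ μ₂
s₁²/n₁ = 13.38²/27 = 6.6305,  s₂²/n₂ = 14.09²/25 = 7.9411
SE = √(s₁²/n₁ + s₂²/n₂) = √(6.6305 + 7.9411) = 3.8173
df (Welch-Satterthwaite) = (s₁²/n₁ + s₂²/n₂)² / [(s₁²/n₁)²/(n₁-1) + (s₂²/n₂)²/(n₂-1)] ≈ 49.17
t = (x̄₁ - x̄₂) / SE = (61.93 - 66.35) / 3.8173 = -4.42 / 3.8173 = -1.158
p-value = 0.2525

Since p-value > α = 0.01, we fail to reject H₀.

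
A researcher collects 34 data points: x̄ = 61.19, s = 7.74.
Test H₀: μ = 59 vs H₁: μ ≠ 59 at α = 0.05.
One-sample t-test:
H₀: μ = 59
H₁: μ ≠ 59
df = n - 1 = 33
t = (x̄ - μ₀) / (s/√n) = (61.19 - 59) / (7.74/√34) = 1.650
p-value = 0.1085

Since p-value > α = 0.05, we fail to reject H₀.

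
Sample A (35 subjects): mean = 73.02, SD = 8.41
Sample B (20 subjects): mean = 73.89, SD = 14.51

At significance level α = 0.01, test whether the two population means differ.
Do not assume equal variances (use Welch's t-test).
Welch's two-sample t-test:
H₀: μ₁ = μ₂
H₁: μ₁ ≠ μ₂
s₁²/n₁ = 8.41²/35 = 2.0208,  s₂²/n₂ = 14.51²/20 = 10.5270
SE = √(s₁²/n₁ + s₂²/n₂) = √(2.0208 + 10.5270) = 3.5423
df (Welch-Satterthwaite) = (s₁²/n₁ + s₂²/n₂)² / [(s₁²/n₁)²/(n₁-1) + (s₂²/n₂)²/(n₂-1)] ≈ 26.45
t = (x̄₁ - x̄₂) / SE = (73.02 - 73.89) / 3.5423 = -0.87 / 3.5423 = -0.246
p-value = 0.8079

Since p-value > α = 0.01, we fail to reject H₀.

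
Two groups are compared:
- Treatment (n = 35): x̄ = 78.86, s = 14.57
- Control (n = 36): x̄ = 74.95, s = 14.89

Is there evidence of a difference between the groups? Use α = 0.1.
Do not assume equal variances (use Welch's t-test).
Welch's two-sample t-test:
H₀: μ₁ = μ₂
H₁: μ₁ ≠ μ₂
s₁²/n₁ = 14.57²/35 = 6.0653,  s₂²/n₂ = 14.89²/36 = 6.1587
SE = √(s₁²/n₁ + s₂²/n₂) = √(6.0653 + 6.1587) = 3.4963
df (Welch-Satterthwaite) = (s₁²/n₁ + s₂²/n₂)² / [(s₁²/n₁)²/(n₁-1) + (s₂²/n₂)²/(n₂-1)] ≈ 69.00
t = (x̄₁ - x̄₂) / SE = (78.86 - 74.95) / 3.4963 = 3.91 / 3.4963 = 1.118
p-value = 0.2673

Since p-value > α = 0.1, we fail to reject H₀.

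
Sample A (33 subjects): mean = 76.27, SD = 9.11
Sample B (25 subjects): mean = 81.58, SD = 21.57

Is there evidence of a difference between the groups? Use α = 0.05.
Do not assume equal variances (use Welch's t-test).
Welch's two-sample t-test:
H₀: μ₁ = μ₂
H₁: μ₁ ≠ μ₂
s₁²/n₁ = 9.11²/33 = 2.5149,  s₂²/n₂ = 21.57²/25 = 18.6106
SE = √(s₁²/n₁ + s₂²/n₂) = √(2.5149 + 18.6106) = 4.5962
df (Welch-Satterthwaite) = (s₁²/n₁ + s₂²/n₂)² / [(s₁²/n₁)²/(n₁-1) + (s₂²/n₂)²/(n₂-1)] ≈ 30.51
t = (x̄₁ - x̄₂) / SE = (76.27 - 81.58) / 4.5962 = -5.31 / 4.5962 = -1.155
p-value = 0.2569

Since p-value > α = 0.05, we fail to reject H₀.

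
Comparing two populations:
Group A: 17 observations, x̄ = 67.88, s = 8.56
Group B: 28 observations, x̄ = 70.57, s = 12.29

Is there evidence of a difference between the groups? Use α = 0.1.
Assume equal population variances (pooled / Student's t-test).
Student's two-sample t-test (equal variances):
H₀: μ₁ = μ₂
H₁: μ₁ ≠ μ₂
df = n₁ + n₂ - 2 = 43
Pooled variance s_p² = [(n₁-1)s₁² + (n₂-1)s₂²] / (n₁ + n₂ - 2) = [(16)(8.56²) + (27)(12.29²)] / 43 = 122.1062
SE = √(s_p²(1/n₁ + 1/n₂)) = √(122.1062 × (1/17 + 1/28)) = 3.3976
t = (x̄₁ - x̄₂) / SE = (67.88 - 70.57) / 3.3976 = -2.69 / 3.3976 = -0.792
p-value = 0.4329

Since p-value > α = 0.1, we fail to reject H₀.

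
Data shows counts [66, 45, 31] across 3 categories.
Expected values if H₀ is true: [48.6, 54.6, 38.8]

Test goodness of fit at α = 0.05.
Chi-square goodness of fit test:
H₀: observed counts match expected distribution
H₁: observed counts differ from expected distribution
df = k - 1 = 2
χ² = Σ(O - E)²/E
   = (66 - 48.6)²/48.6 + (45 - 54.6)²/54.6 + (31 - 38.8)²/38.8
   = 6.230 + 1.688 + 1.568
   = 9.49
p-value = 0.0087

Since p-value < α = 0.05, we reject H₀.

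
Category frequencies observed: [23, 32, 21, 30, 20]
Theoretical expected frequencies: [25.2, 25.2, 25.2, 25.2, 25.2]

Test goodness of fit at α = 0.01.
Chi-square goodness of fit test:
H₀: observed counts match expected distribution
H₁: observed counts differ from expected distribution
df = k - 1 = 4
χ² = Σ(O - E)²/E
   = (23 - 25.2)²/25.2 + (32 - 25.2)²/25.2 + (21 - 25.2)²/25.2 + (30 - 25.2)²/25.2 + (20 - 25.2)²/25.2
   = 0.192 + 1.835 + 0.700 + 0.914 + 1.073
   = 4.71
p-value = 0.3179

Since p-value > α = 0.01, we fail to reject H₀.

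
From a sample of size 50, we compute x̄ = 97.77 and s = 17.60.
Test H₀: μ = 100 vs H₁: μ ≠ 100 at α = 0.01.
One-sample t-test:
H₀: μ = 100
H₁: μ ≠ 100
df = n - 1 = 49
t = (x̄ - μ₀) / (s/√n) = (97.77 - 100) / (17.60/√50) = -0.896
p-value = 0.3747

Since p-value > α = 0.01, we fail to reject H₀.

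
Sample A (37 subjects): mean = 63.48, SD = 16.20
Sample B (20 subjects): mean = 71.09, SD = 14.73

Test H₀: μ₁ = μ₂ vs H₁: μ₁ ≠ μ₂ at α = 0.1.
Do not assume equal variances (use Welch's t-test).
Welch's two-sample t-test:
H₀: μ₁ = μ₂
H₁: μ₁ ≠ μ₂
s₁²/n₁ = 16.20²/37 = 7.0930,  s₂²/n₂ = 14.73²/20 = 10.8486
SE = √(s₁²/n₁ + s₂²/n₂) = √(7.0930 + 10.8486) = 4.2358
df (Welch-Satterthwaite) = (s₁²/n₁ + s₂²/n₂)² / [(s₁²/n₁)²/(n₁-1) + (s₂²/n₂)²/(n₂-1)] ≈ 42.40
t = (x̄₁ - x̄₂) / SE = (63.48 - 71.09) / 4.2358 = -7.61 / 4.2358 = -1.797
p-value = 0.0795

Since p-value < α = 0.1, we reject H₀.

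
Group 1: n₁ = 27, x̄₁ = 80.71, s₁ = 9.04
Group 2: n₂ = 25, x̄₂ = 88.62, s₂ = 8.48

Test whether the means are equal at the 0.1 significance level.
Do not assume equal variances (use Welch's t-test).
Welch's two-sample t-test:
H₀: μ₁ = μ₂
H₁: μ₁ ≠ μ₂
s₁²/n₁ = 9.04²/27 = 3.0267,  s₂²/n₂ = 8.48²/25 = 2.8764
SE = √(s₁²/n₁ + s₂²/n₂) = √(3.0267 + 2.8764) = 2.4296
df (Welch-Satterthwaite) = (s₁²/n₁ + s₂²/n₂)² / [(s₁²/n₁)²/(n₁-1) + (s₂²/n₂)²/(n₂-1)] ≈ 49.99
t = (x̄₁ - x̄₂) / SE = (80.71 - 88.62) / 2.4296 = -7.91 / 2.4296 = -3.256
p-value = 0.0020

Since p-value < α = 0.1, we reject H₀.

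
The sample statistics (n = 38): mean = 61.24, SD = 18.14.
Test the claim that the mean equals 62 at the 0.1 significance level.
One-sample t-test:
H₀: μ = 62
H₁: μ ≠ 62
df = n - 1 = 37
t = (x̄ - μ₀) / (s/√n) = (61.24 - 62) / (18.14/√38) = -0.258
p-value = 0.7976

Since p-value > α = 0.1, we fail to reject H₀.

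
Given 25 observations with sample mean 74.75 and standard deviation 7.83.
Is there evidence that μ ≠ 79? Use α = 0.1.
One-sample t-test:
H₀: μ = 79
H₁: μ ≠ 79
df = n - 1 = 24
t = (x̄ - μ₀) / (s/√n) = (74.75 - 79) / (7.83/√25) = -2.714
p-value = 0.0121

Since p-value < α = 0.1, we reject H₀.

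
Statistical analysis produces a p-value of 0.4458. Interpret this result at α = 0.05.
Since p = 0.4458 > α = 0.05, fail to reject H₀.
There is insufficient evidence to reject the null hypothesis; the result is not statistically significant at the 0.05 level.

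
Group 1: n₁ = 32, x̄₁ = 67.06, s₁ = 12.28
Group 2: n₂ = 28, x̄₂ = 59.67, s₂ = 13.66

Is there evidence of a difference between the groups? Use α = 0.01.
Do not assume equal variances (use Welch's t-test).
Welch's two-sample t-test:
H₀: μ₁ = μ₂
H₁: μ₁ ≠ μ₂
s₁²/n₁ = 12.28²/32 = 4.7124,  s₂²/n₂ = 13.66²/28 = 6.6641
SE = √(s₁²/n₁ + s₂²/n₂) = √(4.7124 + 6.6641) = 3.3729
df (Welch-Satterthwaite) = (s₁²/n₁ + s₂²/n₂)² / [(s₁²/n₁)²/(n₁-1) + (s₂²/n₂)²/(n₂-1)] ≈ 54.81
t = (x̄₁ - x̄₂) / SE = (67.06 - 59.67) / 3.3729 = 7.39 / 3.3729 = 2.191
p-value = 0.0327

Since p-value > α = 0.01, we fail to reject H₀.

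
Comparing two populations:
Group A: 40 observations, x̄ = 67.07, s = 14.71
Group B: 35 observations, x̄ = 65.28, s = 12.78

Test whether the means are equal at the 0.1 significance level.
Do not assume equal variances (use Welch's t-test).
Welch's two-sample t-test:
H₀: μ₁ = μ₂
H₁: μ₁ ≠ μ₂
s₁²/n₁ = 14.71²/40 = 5.4096,  s₂²/n₂ = 12.78²/35 = 4.6665
SE = √(s₁²/n₁ + s₂²/n₂) = √(5.4096 + 4.6665) = 3.1743
df (Welch-Satterthwaite) = (s₁²/n₁ + s₂²/n₂)² / [(s₁²/n₁)²/(n₁-1) + (s₂²/n₂)²/(n₂-1)] ≈ 73.00
t = (x̄₁ - x̄₂) / SE = (67.07 - 65.28) / 3.1743 = 1.79 / 3.1743 = 0.564
p-value = 0.5745

Since p-value > α = 0.1, we fail to reject H₀.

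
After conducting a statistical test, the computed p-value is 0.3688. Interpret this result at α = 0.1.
Since p = 0.3688 > α = 0.1, fail to reject H₀.
There is insufficient evidence to reject the null hypothesis; the result is not statistically significant at the 0.1 level.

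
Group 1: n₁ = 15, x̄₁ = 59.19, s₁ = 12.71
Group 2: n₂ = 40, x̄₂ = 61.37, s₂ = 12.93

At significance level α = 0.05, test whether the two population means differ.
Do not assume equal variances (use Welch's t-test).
Welch's two-sample t-test:
H₀: μ₁ = μ₂
H₁: μ₁ ≠ μ₂
s₁²/n₁ = 12.71²/15 = 10.7696,  s₂²/n₂ = 12.93²/40 = 4.1796
SE = √(s₁²/n₁ + s₂²/n₂) = √(10.7696 + 4.1796) = 3.8664
df (Welch-Satterthwaite) = (s₁²/n₁ + s₂²/n₂)² / [(s₁²/n₁)²/(n₁-1) + (s₂²/n₂)²/(n₂-1)] ≈ 25.59
t = (x̄₁ - x̄₂) / SE = (59.19 - 61.37) / 3.8664 = -2.18 / 3.8664 = -0.564
p-value = 0.5778

Since p-value > α = 0.05, we fail to reject H₀.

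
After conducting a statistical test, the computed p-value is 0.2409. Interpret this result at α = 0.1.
Since p = 0.2409 > α = 0.1, fail to reject H₀.
There is insufficient evidence to reject the null hypothesis; the result is not statistically significant at the 0.1 level.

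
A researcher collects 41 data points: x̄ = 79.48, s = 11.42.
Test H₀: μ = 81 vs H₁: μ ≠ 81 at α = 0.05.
One-sample t-test:
H₀: μ = 81
H₁: μ ≠ 81
df = n - 1 = 40
t = (x̄ - μ₀) / (s/√n) = (79.48 - 81) / (11.42/√41) = -0.852
p-value = 0.3991

Since p-value > α = 0.05, we fail to reject H₀.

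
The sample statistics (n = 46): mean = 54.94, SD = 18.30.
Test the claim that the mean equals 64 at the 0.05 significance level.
One-sample t-test:
H₀: μ = 64
H₁: μ ≠ 64
df = n - 1 = 45
t = (x̄ - μ₀) / (s/√n) = (54.94 - 64) / (18.30/√46) = -3.358
p-value = 0.0016

Since p-value < α = 0.05, we reject H₀.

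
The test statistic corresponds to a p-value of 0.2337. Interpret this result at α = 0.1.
Since p = 0.2337 > α = 0.1, fail to reject H₀.
There is insufficient evidence to reject the null hypothesis; the result is not statistically significant at the 0.1 level.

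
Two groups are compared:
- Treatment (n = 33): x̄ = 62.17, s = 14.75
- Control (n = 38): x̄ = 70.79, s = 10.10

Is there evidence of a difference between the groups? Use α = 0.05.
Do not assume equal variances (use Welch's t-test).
Welch's two-sample t-test:
H₀: μ₁ = μ₂
H₁: μ₁ ≠ μ₂
s₁²/n₁ = 14.75²/33 = 6.5928,  s₂²/n₂ = 10.10²/38 = 2.6845
SE = √(s₁²/n₁ + s₂²/n₂) = √(6.5928 + 2.6845) = 3.0459
df (Welch-Satterthwaite) = (s₁²/n₁ + s₂²/n₂)² / [(s₁²/n₁)²/(n₁-1) + (s₂²/n₂)²/(n₂-1)] ≈ 55.42
t = (x̄₁ - x̄₂) / SE = (62.17 - 70.79) / 3.0459 = -8.62 / 3.0459 = -2.830
p-value = 0.0065

Since p-value < α = 0.05, we reject H₀.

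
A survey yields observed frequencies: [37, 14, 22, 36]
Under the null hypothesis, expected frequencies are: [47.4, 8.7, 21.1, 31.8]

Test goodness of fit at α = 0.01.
Chi-square goodness of fit test:
H₀: observed counts match expected distribution
H₁: observed counts differ from expected distribution
df = k - 1 = 3
χ² = Σ(O - E)²/E
   = (37 - 47.4)²/47.4 + (14 - 8.7)²/8.7 + (22 - 21.1)²/21.1 + (36 - 31.8)²/31.8
   = 2.282 + 3.229 + 0.038 + 0.555
   = 6.10
p-value = 0.1067

Since p-value > α = 0.01, we fail to reject H₀.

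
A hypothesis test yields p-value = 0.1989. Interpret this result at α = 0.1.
Since p = 0.1989 > α = 0.1, fail to reject H₀.
There is insufficient evidence to reject the null hypothesis; the result is not statistically significant at the 0.1 level.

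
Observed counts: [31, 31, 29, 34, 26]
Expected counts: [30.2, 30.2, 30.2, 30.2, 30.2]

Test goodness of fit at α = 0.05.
Chi-square goodness of fit test:
H₀: observed counts match expected distribution
H₁: observed counts differ from expected distribution
df = k - 1 = 4
χ² = Σ(O - E)²/E
   = (31 - 30.2)²/30.2 + (31 - 30.2)²/30.2 + (29 - 30.2)²/30.2 + (34 - 30.2)²/30.2 + (26 - 30.2)²/30.2
   = 0.021 + 0.021 + 0.048 + 0.478 + 0.584
   = 1.15
p-value = 0.8859

Since p-value > α = 0.05, we fail to reject H₀.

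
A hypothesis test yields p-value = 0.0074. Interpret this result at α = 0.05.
Since p = 0.0074 < α = 0.05, reject H₀.
There is sufficient evidence to reject the null hypothesis; the result is statistically significant at the 0.05 level.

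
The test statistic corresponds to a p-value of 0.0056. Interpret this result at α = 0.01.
Since p = 0.0056 < α = 0.01, reject H₀.
There is sufficient evidence to reject the null hypothesis; the result is statistically significant at the 0.01 level.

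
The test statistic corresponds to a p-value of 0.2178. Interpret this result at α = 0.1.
Since p = 0.2178 > α = 0.1, fail to reject H₀.
There is insufficient evidence to reject the null hypothesis; the result is not statistically significant at the 0.1 level.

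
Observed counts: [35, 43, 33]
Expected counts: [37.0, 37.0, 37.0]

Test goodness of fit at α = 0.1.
Chi-square goodness of fit test:
H₀: observed counts match expected distribution
H₁: observed counts differ from expected distribution
df = k - 1 = 2
χ² = Σ(O - E)²/E
   = (35 - 37.0)²/37.0 + (43 - 37.0)²/37.0 + (33 - 37.0)²/37.0
   = 0.108 + 0.973 + 0.432
   = 1.51
p-value = 0.4692

Since p-value > α = 0.1, we fail to reject H₀.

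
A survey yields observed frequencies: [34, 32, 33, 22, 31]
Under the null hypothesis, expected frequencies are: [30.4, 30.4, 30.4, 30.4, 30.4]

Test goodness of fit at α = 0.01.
Chi-square goodness of fit test:
H₀: observed counts match expected distribution
H₁: observed counts differ from expected distribution
df = k - 1 = 4
χ² = Σ(O - E)²/E
   = (34 - 30.4)²/30.4 + (32 - 30.4)²/30.4 + (33 - 30.4)²/30.4 + (22 - 30.4)²/30.4 + (31 - 30.4)²/30.4
   = 0.426 + 0.084 + 0.222 + 2.321 + 0.012
   = 3.07
p-value = 0.5469

Since p-value > α = 0.01, we fail to reject H₀.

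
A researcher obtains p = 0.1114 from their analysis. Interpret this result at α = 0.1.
Since p = 0.1114 > α = 0.1, fail to reject H₀.
There is insufficient evidence to reject the null hypothesis; the result is not statistically significant at the 0.1 level.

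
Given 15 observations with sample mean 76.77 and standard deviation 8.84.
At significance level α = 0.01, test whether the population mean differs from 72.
One-sample t-test:
H₀: μ = 72
H₁: μ ≠ 72
df = n - 1 = 14
t = (x̄ - μ₀) / (s/√n) = (76.77 - 72) / (8.84/√15) = 2.090
p-value = 0.0554

Since p-value > α = 0.01, we fail to reject H₀.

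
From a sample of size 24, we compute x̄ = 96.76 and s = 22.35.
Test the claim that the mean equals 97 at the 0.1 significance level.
One-sample t-test:
H₀: μ = 97
H₁: μ ≠ 97
df = n - 1 = 23
t = (x̄ - μ₀) / (s/√n) = (96.76 - 97) / (22.35/√24) = -0.053
p-value = 0.9585

Since p-value > α = 0.1, we fail to reject H₀.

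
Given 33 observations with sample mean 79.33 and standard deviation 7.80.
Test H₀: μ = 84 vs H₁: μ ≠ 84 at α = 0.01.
One-sample t-test:
H₀: μ = 84
H₁: μ ≠ 84
df = n - 1 = 32
t = (x̄ - μ₀) / (s/√n) = (79.33 - 84) / (7.80/√33) = -3.439
p-value = 0.0016

Since p-value < α = 0.01, we reject H₀.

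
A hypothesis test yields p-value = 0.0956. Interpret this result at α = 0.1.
Since p = 0.0956 < α = 0.1, reject H₀.
There is sufficient evidence to reject the null hypothesis; the result is statistically significant at the 0.1 level.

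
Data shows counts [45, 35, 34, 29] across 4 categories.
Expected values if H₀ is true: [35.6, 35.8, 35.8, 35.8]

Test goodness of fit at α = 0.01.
Chi-square goodness of fit test:
H₀: observed counts match expected distribution
H₁: observed counts differ from expected distribution
df = k - 1 = 3
χ² = Σ(O - E)²/E
   = (45 - 35.6)²/35.6 + (35 - 35.8)²/35.8 + (34 - 35.8)²/35.8 + (29 - 35.8)²/35.8
   = 2.482 + 0.018 + 0.091 + 1.292
   = 3.88
p-value = 0.2745

Since p-value > α = 0.01, we fail to reject H₀.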